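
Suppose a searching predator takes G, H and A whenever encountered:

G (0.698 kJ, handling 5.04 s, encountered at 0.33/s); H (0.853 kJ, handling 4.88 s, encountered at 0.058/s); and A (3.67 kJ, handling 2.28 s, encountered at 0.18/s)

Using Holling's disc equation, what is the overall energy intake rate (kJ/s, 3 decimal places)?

R = Σλ_iE_i / (1 + Σλ_ih_i)
Numerator: 0.33×0.698 + 0.058×0.853 + 0.18×3.67 = 0.9404
Denominator: 1 + 0.33×5.04 + 0.058×4.88 + 0.18×2.28 = 3.357
R = 0.9404/3.357 = 0.2802 kJ/s

0.280 kJ/s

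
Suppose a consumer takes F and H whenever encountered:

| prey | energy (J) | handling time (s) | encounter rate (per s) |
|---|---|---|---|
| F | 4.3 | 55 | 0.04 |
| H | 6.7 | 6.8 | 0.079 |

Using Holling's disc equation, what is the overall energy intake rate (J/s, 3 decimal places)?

R = Σλ_iE_i / (1 + Σλ_ih_i)
Numerator: 0.04×4.3 + 0.079×6.7 = 0.7013
Denominator: 1 + 0.04×55 + 0.079×6.8 = 3.737
R = 0.7013/3.737 = 0.1877 J/s

0.188 J/s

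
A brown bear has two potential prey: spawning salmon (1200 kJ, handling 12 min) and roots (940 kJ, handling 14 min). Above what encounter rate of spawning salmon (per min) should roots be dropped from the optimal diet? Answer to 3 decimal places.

At the threshold, the rate on spawning salmon alone equals the profitability of roots: λ·1200/(1 + λ·12) = 940/14 = 67.14.
Rearranging, λ(1200 − 67.14×12) = 67.14, so λ = 67.14/394.3 = 0.1703 per min.

0.170 per min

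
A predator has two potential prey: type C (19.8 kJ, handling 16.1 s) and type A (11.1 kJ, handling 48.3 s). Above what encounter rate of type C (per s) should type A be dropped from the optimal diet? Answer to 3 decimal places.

Drop type A once their profitability E₂/h₂ falls below the rate achievable on type C alone: E₂/h₂ = λE₁/(1 + λh₁).
Solve for λ: λE₁h₂ = E₂(1 + λh₁) → λ(E₁h₂ − E₂h₁) = E₂ → λ = E₂/(E₁h₂ − E₂h₁).
λ = 11.1/(19.8×48.3 − 11.1×16.1) = 11.1/777.6 = 0.01427 per s.

0.014 per s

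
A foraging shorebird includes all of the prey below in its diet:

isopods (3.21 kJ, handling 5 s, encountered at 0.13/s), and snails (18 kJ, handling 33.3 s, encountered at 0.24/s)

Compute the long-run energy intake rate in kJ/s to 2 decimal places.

Energy encountered per unit search time: 0.13×3.21 + 0.24×18 = 4.737 kJ/s.
Handling time per unit search time: 0.13×5 + 0.24×33.3 = 8.642.
Rate = 4.737/(1 + 8.642) = 0.4913 kJ/s.

0.49 kJ/s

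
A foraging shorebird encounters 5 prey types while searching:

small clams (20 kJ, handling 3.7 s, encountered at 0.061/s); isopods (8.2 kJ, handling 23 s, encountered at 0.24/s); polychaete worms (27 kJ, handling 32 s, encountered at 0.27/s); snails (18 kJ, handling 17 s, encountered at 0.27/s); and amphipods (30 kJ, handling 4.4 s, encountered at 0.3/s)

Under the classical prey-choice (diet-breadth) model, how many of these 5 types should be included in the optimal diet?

2

Rank by E/h (kJ/s): amphipods 6.82, small clams 5.41, snails 1.06, polychaete worms 0.844, isopods 0.357. Include each in turn until the next type's E/h falls below the running intake rate.
Rate on top 1: 3.879. small clams: 5.41 > 3.879 → include.
Rate on top 2: 4.015. snails: 1.06 < 4.015 → exclude; stop.
Optimal diet: amphipods, small clams — 2 of 5 types.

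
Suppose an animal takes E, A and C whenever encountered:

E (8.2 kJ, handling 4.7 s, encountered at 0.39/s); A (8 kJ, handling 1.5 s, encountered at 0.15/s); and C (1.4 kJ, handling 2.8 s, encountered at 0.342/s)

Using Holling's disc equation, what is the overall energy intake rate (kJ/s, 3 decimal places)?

Energy encountered per unit search time: 0.39×8.2 + 0.15×8 + 0.342×1.4 = 4.877 kJ/s.
Handling time per unit search time: 0.39×4.7 + 0.15×1.5 + 0.342×2.8 = 3.016.
Rate = 4.877/(1 + 3.016) = 1.214 kJ/s.

1.214 kJ/s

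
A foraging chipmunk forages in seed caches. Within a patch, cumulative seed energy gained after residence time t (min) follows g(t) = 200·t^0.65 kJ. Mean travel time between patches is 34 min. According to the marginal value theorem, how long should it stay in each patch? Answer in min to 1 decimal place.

Optimal t* satisfies g'(t*) = g(t*)/(T + t*).
g'(t) = 0.65·200·t^-0.35. Setting 0.65·200·t^-0.35 = 200·t^0.65/(34+t) gives 0.65(34+t) = t, so 0.35·t = 0.65×34.
t* = 0.65×34/0.35 = 63.14 min.

63.1 min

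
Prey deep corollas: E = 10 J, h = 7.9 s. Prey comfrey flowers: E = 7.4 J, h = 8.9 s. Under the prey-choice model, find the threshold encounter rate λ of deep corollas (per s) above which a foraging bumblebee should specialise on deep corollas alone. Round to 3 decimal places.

0.242 per s

At the threshold, the rate on deep corollas alone equals the profitability of comfrey flowers: λ·10/(1 + λ·7.9) = 7.4/8.9 = 0.8315.
Rearranging, λ(10 − 0.8315×7.9) = 0.8315, so λ = 0.8315/3.431 = 0.2423 per s.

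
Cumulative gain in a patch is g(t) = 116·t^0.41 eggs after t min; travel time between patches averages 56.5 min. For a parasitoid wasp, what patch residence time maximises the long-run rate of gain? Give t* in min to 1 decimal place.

39.3 min

Optimal t* satisfies g'(t*) = g(t*)/(T + t*).
g'(t) = 0.41·116·t^-0.59. Setting 0.41·116·t^-0.59 = 116·t^0.41/(56.5+t) gives 0.41(56.5+t) = t, so 0.59·t = 0.41×56.5.
t* = 0.41×56.5/0.59 = 39.26 min.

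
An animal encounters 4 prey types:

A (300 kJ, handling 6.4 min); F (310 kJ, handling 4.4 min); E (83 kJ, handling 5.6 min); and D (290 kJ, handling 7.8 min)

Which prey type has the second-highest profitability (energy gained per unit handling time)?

A

In descending order of E/h:
F: 310/4.4 = 70.5 kJ/min
A: 300/6.4 = 46.9 kJ/min
D: 290/7.8 = 37.2 kJ/min
E: 83/5.6 = 14.8 kJ/min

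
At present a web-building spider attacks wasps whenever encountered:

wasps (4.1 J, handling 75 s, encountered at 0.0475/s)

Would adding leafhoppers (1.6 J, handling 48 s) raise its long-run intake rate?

No

On wasps alone, R = ΣλE/(1+Σλh) = 0.1947/4.562 = 0.04268 J/s.
Profitability of leafhoppers: 1.6/48 = 0.03333 J/s.
Since 0.03333 < R, time spent handling leafhoppers is better spent searching.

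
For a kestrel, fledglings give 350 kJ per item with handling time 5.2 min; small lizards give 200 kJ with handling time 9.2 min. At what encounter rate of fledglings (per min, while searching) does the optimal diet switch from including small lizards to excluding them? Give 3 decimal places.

At the threshold, the rate on fledglings alone equals the profitability of small lizards: λ·350/(1 + λ·5.2) = 200/9.2 = 21.74.
Rearranging, λ(350 − 21.74×5.2) = 21.74, so λ = 21.74/237 = 0.09174 per min.

0.092 per min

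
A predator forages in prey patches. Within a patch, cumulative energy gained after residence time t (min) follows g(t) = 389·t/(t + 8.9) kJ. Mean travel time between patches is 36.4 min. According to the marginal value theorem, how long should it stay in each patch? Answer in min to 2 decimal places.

Optimal t* satisfies g'(t*) = g(t*)/(T + t*).
g'(t) = 389·8.9/(t + 8.9)². Setting 389·8.9/(t+8.9)² = 389t/[(t+8.9)(36.4+t)] gives 8.9(36.4+t) = t(t+8.9), so t² = 8.9×36.4 = 324.
t* = √324 = 18 min.

18.00 min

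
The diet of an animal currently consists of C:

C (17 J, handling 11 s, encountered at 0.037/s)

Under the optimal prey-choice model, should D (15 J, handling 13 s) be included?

Yes

Intake rate on the current diet: R = (0.037×17) / (1 + 0.037×11) = 0.629/1.407 = 0.4471 J/s.
Profitability of D: 15/13 = 1.154 J/s.
1.154 > 0.4471, so adding D raises the average — include it.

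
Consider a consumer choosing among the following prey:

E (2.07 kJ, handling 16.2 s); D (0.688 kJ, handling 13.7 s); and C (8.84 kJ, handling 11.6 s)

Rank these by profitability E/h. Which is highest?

C

Profitability E/h (kJ/s): E = 2.07/16.2 = 0.128, D = 0.688/13.7 = 0.0502, C = 8.84/11.6 = 0.762.
Ranked: C > E > D.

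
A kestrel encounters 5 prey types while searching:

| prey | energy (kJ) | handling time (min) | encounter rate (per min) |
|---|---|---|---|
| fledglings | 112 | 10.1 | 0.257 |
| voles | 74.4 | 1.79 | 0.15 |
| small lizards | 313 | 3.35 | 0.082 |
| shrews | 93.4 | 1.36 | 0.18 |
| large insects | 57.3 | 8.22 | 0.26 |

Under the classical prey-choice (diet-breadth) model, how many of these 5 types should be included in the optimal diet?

Rank by E/h (kJ/min): small lizards 93.4, shrews 68.7, voles 41.6, fledglings 11.1, large insects 6.97. Include each in turn until the next type's E/h falls below the running intake rate.
Rate on top 1: 20.13. shrews: 68.7 > 20.13 → include.
Rate on top 2: 27.96. voles: 41.6 > 27.96 → include.
Rate on top 3: 30. fledglings: 11.1 < 30 → exclude; stop.
Optimal diet: small lizards, shrews, voles — 3 of 5 types.

3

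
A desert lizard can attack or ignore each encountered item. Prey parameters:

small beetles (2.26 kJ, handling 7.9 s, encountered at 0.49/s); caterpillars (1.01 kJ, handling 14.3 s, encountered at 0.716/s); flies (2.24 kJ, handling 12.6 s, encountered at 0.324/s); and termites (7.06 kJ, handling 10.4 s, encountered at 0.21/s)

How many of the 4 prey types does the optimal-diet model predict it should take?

1

E/h in descending order: termites 0.679, small beetles 0.286, flies 0.178, caterpillars 0.0706 kJ/s. The optimal diet is the largest prefix of this list for which every included type satisfies E_i/h_i > R on the types above it.
Rate on top 1: 0.4656. small beetles: 0.286 < 0.4656 → exclude; stop.
Optimal diet: termites — 1 of 4 types.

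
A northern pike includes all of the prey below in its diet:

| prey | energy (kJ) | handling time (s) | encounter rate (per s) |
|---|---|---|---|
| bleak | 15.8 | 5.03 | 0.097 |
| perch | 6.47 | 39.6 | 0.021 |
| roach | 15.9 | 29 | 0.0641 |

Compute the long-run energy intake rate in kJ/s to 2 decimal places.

0.64 kJ/s

Energy encountered per unit search time: 0.097×15.8 + 0.021×6.47 + 0.0641×15.9 = 2.688 kJ/s.
Handling time per unit search time: 0.097×5.03 + 0.021×39.6 + 0.0641×29 = 3.178.
Rate = 2.688/(1 + 3.178) = 0.6432 kJ/s.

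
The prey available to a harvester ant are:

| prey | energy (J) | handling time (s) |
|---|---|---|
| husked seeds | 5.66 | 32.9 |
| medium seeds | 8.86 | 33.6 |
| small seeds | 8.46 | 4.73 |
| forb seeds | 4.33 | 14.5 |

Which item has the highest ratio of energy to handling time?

small seeds

Profitability E/h (J/s): husked seeds = 5.66/32.9 = 0.172, medium seeds = 8.86/33.6 = 0.264, small seeds = 8.46/4.73 = 1.79, forb seeds = 4.33/14.5 = 0.299.
Ranked: small seeds > forb seeds > medium seeds > husked seeds.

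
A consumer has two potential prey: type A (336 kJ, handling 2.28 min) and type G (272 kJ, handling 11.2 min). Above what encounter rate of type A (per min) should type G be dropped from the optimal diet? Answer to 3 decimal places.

0.087 per min

At the threshold, the rate on type A alone equals the profitability of type G: λ·336/(1 + λ·2.28) = 272/11.2 = 24.29.
Rearranging, λ(336 − 24.29×2.28) = 24.29, so λ = 24.29/280.6 = 0.08654 per min.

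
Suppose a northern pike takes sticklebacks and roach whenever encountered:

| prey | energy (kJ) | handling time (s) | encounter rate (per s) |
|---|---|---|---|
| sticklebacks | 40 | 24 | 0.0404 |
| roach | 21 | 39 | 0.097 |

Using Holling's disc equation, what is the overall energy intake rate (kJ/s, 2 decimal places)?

R = Σλ_iE_i / (1 + Σλ_ih_i)
Numerator: 0.0404×40 + 0.097×21 = 3.653
Denominator: 1 + 0.0404×24 + 0.097×39 = 5.753
R = 3.653/5.753 = 0.635 kJ/s

0.64 kJ/s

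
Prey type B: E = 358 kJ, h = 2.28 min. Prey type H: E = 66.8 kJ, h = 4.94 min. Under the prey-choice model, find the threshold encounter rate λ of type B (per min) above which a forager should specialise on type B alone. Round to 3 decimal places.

At the threshold, the rate on type B alone equals the profitability of type H: λ·358/(1 + λ·2.28) = 66.8/4.94 = 13.52.
Rearranging, λ(358 − 13.52×2.28) = 13.52, so λ = 13.52/327.2 = 0.04133 per min.

0.041 per min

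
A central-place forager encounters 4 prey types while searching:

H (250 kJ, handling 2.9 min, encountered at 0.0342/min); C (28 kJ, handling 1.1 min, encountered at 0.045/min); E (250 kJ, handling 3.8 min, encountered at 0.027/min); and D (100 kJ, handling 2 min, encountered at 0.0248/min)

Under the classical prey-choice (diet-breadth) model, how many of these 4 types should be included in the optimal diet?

4

E/h in descending order: H 86.2, E 65.8, D 50, C 25.5 kJ/min. The optimal diet is the largest prefix of this list for which every included type satisfies E_i/h_i > R on the types above it.
Rate on top 1: 7.779. E: 65.8 > 7.779 → include.
Rate on top 2: 12.73. D: 50 > 12.73 → include.
Rate on top 3: 14.21. C: 25.5 > 14.21 → include.
Optimal diet: H, E, D, C — 4 of 4 types.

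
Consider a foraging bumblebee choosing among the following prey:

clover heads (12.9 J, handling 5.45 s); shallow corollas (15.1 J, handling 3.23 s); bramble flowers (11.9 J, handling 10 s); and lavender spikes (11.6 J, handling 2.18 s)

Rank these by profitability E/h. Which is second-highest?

Profitability E/h (J/s): clover heads = 12.9/5.45 = 2.37, shallow corollas = 15.1/3.23 = 4.67, bramble flowers = 11.9/10 = 1.19, lavender spikes = 11.6/2.18 = 5.32.
Ranked: lavender spikes > shallow corollas > clover heads > bramble flowers.

shallow corollas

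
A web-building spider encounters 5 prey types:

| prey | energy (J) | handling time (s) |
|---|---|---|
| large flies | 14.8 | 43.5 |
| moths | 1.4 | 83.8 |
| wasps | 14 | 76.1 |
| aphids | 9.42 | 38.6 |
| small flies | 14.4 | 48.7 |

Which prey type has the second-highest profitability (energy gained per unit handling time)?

small flies

In descending order of E/h:
large flies: 14.8/43.5 = 0.34 J/s
small flies: 14.4/48.7 = 0.296 J/s
aphids: 9.42/38.6 = 0.244 J/s
wasps: 14/76.1 = 0.184 J/s
moths: 1.4/83.8 = 0.0167 J/s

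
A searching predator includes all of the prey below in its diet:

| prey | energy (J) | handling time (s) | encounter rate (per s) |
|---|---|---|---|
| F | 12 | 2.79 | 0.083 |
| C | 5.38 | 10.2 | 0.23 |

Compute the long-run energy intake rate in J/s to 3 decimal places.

0.624 J/s

Energy encountered per unit search time: 0.083×12 + 0.23×5.38 = 2.233 J/s.
Handling time per unit search time: 0.083×2.79 + 0.23×10.2 = 2.578.
Rate = 2.233/(1 + 2.578) = 0.6243 J/s.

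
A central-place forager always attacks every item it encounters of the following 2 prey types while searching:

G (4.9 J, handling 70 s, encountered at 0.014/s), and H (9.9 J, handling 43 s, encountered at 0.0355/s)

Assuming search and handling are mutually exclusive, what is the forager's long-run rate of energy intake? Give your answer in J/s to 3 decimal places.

0.120 J/s

Energy encountered per unit search time: 0.014×4.9 + 0.0355×9.9 = 0.42 J/s.
Handling time per unit search time: 0.014×70 + 0.0355×43 = 2.506.
Rate = 0.42/(1 + 2.506) = 0.1198 J/s.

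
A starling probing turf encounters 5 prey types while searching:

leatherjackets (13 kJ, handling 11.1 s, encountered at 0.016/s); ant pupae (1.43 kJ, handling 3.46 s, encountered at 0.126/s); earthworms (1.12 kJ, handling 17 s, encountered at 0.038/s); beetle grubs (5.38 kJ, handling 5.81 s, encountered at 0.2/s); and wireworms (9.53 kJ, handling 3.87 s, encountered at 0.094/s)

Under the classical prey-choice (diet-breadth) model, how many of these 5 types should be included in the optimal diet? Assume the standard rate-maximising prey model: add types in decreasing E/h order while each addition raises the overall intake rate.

E/h in descending order: wireworms 2.46, leatherjackets 1.17, beetle grubs 0.926, ant pupae 0.413, earthworms 0.0659 kJ/s. The optimal diet is the largest prefix of this list for which every included type satisfies E_i/h_i > R on the types above it.
Rate on top 1: 0.6569. leatherjackets: 1.17 > 0.6569 → include.
Rate on top 2: 0.7161. beetle grubs: 0.926 > 0.7161 → include.
Rate on top 3: 0.8063. ant pupae: 0.413 < 0.8063 → exclude; stop.
Optimal diet: wireworms, leatherjackets, beetle grubs — 3 of 5 types.

3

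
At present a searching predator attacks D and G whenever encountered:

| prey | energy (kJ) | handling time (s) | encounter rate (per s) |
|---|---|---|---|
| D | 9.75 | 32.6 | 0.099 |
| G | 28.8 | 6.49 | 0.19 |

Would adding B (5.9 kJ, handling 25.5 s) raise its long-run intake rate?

No

Intake rate on the current diet: R = (0.099×9.75 + 0.19×28.8) / (1 + 0.099×32.6 + 0.19×6.49) = 6.437/5.461 = 1.179 kJ/s.
Profitability of B: 5.9/25.5 = 0.2314 kJ/s.
0.2314 < 1.179, so adding B would lower the average — exclude it.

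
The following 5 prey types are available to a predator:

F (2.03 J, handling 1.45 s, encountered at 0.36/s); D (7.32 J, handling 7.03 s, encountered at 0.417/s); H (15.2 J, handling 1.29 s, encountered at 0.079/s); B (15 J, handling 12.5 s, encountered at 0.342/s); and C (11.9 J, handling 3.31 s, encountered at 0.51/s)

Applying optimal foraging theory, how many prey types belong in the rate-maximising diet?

E/h in descending order: H 11.8, C 3.6, F 1.4, B 1.2, D 1.04 J/s. The optimal diet is the largest prefix of this list for which every included type satisfies E_i/h_i > R on the types above it.
Rate on top 1: 1.09. C: 3.6 > 1.09 → include.
Rate on top 2: 2.606. F: 1.4 < 2.606 → exclude; stop.
Optimal diet: H, C — 2 of 5 types.

2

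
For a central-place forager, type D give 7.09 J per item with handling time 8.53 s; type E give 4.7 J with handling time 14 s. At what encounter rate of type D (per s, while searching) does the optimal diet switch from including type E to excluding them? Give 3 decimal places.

0.079 per s

Drop type E once their profitability E₂/h₂ falls below the rate achievable on type D alone: E₂/h₂ = λE₁/(1 + λh₁).
Solve for λ: λE₁h₂ = E₂(1 + λh₁) → λ(E₁h₂ − E₂h₁) = E₂ → λ = E₂/(E₁h₂ − E₂h₁).
λ = 4.7/(7.09×14 − 4.7×8.53) = 4.7/59.17 = 0.07943 per s.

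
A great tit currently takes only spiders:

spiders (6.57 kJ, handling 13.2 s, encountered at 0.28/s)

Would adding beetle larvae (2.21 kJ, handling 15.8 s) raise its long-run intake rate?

No

Intake rate on the current diet: R = (0.28×6.57) / (1 + 0.28×13.2) = 1.84/4.696 = 0.3917 kJ/s.
Profitability of beetle larvae: 2.21/15.8 = 0.1399 kJ/s.
0.1399 < 0.3917, so adding beetle larvae would lower the average — exclude it.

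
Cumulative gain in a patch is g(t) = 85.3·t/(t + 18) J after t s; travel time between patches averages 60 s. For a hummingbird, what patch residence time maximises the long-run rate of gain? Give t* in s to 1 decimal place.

32.9 s

Optimal t* satisfies g'(t*) = g(t*)/(T + t*).
g'(t) = 85.3·18/(t + 18)². Setting 85.3·18/(t+18)² = 85.3t/[(t+18)(60+t)] gives 18(60+t) = t(t+18), so t² = 18×60 = 1080.
t* = √1080 = 32.86 s.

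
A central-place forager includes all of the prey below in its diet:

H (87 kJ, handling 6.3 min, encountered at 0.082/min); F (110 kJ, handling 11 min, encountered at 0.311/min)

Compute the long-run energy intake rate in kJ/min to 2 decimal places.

8.37 kJ/min

Energy encountered per unit search time: 0.082×87 + 0.311×110 = 41.34 kJ/min.
Handling time per unit search time: 0.082×6.3 + 0.311×11 = 3.938.
Rate = 41.34/(1 + 3.938) = 8.373 kJ/min.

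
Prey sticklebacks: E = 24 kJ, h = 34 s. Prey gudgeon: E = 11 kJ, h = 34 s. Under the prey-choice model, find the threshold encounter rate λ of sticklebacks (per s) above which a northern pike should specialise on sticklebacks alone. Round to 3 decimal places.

0.025 per s

The zero-one rule: include gudgeon iff E₂/h₂ > λE₁/(1+λh₁). Equality gives the switch point.
λE₁h₂ = E₂ + λE₂h₁ ⇒ λ = E₂/(E₁h₂ − E₂h₁) = 11/(816 − 374) = 0.02489 per s.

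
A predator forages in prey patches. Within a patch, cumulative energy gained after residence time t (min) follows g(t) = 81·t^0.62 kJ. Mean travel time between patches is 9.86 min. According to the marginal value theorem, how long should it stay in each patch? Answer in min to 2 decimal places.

By the marginal value theorem, leave when the instantaneous gain rate g'(t) equals the habitat-wide average g(t)/(T + t).
g'(t) = 0.62·81·t^-0.38. Setting 0.62·81·t^-0.38 = 81·t^0.62/(9.86+t) gives 0.62(9.86+t) = t, so 0.38·t = 0.62×9.86.
t* = 0.62×9.86/0.38 = 16.09 min.

16.09 min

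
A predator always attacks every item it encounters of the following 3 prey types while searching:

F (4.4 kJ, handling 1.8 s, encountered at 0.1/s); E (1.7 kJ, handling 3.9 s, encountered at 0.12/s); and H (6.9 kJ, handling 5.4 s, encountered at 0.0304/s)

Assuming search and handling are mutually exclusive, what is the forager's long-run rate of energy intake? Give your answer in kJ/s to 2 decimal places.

Energy encountered per unit search time: 0.1×4.4 + 0.12×1.7 + 0.0304×6.9 = 0.8538 kJ/s.
Handling time per unit search time: 0.1×1.8 + 0.12×3.9 + 0.0304×5.4 = 0.8122.
Rate = 0.8538/(1 + 0.8122) = 0.4711 kJ/s.

0.47 kJ/s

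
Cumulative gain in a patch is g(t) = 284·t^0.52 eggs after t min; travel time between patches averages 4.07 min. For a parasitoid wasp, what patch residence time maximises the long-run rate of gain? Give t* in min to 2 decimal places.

Maximise g(t)/(T+t): set derivative to zero → g'(t)(T+t) = g(t).
g'(t) = 0.52·284·t^-0.48. Setting 0.52·284·t^-0.48 = 284·t^0.52/(4.07+t) gives 0.52(4.07+t) = t, so 0.48·t = 0.52×4.07.
t* = 0.52×4.07/0.48 = 4.409 min.

4.41 min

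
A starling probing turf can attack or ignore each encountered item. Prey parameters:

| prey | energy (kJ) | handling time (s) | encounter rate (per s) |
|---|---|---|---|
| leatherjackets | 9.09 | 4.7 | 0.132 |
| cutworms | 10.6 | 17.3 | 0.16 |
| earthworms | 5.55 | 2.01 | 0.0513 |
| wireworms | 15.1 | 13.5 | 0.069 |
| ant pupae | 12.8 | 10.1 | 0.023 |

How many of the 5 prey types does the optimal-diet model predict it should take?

E/h in descending order: earthworms 2.76, leatherjackets 1.93, ant pupae 1.27, wireworms 1.12, cutworms 0.613 kJ/s. The optimal diet is the largest prefix of this list for which every included type satisfies E_i/h_i > R on the types above it.
Rate on top 1: 0.2581. leatherjackets: 1.93 > 0.2581 → include.
Rate on top 2: 0.8614. ant pupae: 1.27 > 0.8614 → include.
Rate on top 3: 0.9096. wireworms: 1.12 > 0.9096 → include.
Rate on top 4: 0.977. cutworms: 0.613 < 0.977 → exclude; stop.
Optimal diet: earthworms, leatherjackets, ant pupae, wireworms — 4 of 5 types.

4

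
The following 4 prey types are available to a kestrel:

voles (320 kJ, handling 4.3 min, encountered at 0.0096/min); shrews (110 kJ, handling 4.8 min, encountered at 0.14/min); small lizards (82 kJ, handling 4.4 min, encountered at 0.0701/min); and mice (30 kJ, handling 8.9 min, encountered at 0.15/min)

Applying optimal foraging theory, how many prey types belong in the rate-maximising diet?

Rank by E/h (kJ/min): voles 74.4, shrews 22.9, small lizards 18.6, mice 3.37. Include each in turn until the next type's E/h falls below the running intake rate.
Rate on top 1: 2.95. shrews: 22.9 > 2.95 → include.
Rate on top 2: 10.78. small lizards: 18.6 > 10.78 → include.
Rate on top 3: 11.98. mice: 3.37 < 11.98 → exclude; stop.
Optimal diet: voles, shrews, small lizards — 3 of 4 types.

3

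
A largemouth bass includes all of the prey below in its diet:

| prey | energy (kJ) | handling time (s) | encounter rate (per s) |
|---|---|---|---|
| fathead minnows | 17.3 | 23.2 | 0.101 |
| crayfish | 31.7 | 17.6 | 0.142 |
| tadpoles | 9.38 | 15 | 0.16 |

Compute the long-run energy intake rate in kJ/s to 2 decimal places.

R = Σλ_iE_i / (1 + Σλ_ih_i)
Numerator: 0.101×17.3 + 0.142×31.7 + 0.16×9.38 = 7.749
Denominator: 1 + 0.101×23.2 + 0.142×17.6 + 0.16×15 = 8.242
R = 7.749/8.242 = 0.9402 kJ/s

0.94 kJ/s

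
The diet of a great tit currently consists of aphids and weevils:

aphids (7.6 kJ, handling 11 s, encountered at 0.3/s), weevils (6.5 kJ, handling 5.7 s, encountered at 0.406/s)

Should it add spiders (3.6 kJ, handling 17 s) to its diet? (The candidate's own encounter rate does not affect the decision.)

Current rate: (0.3×7.6 + 0.406×6.5)/(1 + 0.3×11 + 0.406×5.7) = 0.7437 kJ/s.
spiders: E/h = 3.6/17 = 0.2118 kJ/s.
Since 0.2118 < R, time spent handling spiders is better spent searching.

No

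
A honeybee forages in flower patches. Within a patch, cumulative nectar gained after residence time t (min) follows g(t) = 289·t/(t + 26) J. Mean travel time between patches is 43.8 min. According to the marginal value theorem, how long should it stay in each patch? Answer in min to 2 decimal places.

By the marginal value theorem, leave when the instantaneous gain rate g'(t) equals the habitat-wide average g(t)/(T + t).
g'(t) = 289·26/(t + 26)². Setting 289·26/(t+26)² = 289t/[(t+26)(43.8+t)] gives 26(43.8+t) = t(t+26), so t² = 26×43.8 = 1139.
t* = √1139 = 33.75 min.

33.75 min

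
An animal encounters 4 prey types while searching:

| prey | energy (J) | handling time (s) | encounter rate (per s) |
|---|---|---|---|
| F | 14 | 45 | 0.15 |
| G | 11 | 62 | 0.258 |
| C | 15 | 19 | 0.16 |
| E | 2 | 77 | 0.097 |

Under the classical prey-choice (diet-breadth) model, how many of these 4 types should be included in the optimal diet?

Profitabilities (E/h, J/s): C 0.789, F 0.311, G 0.177, E 0.026. Add prey in this order while the next type's profitability exceeds the intake rate on those already taken.
Rate on top 1: 0.5941. F: 0.311 < 0.5941 → exclude; stop.
Optimal diet: C — 1 of 4 types.

1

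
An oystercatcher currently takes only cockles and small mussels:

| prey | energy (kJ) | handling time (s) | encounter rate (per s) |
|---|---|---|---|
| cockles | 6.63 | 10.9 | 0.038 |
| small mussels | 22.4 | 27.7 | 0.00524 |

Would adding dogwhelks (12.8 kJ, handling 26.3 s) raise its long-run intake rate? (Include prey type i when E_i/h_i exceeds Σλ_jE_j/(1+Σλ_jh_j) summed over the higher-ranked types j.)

Current rate: (0.038×6.63 + 0.00524×22.4)/(1 + 0.038×10.9 + 0.00524×27.7) = 0.2368 kJ/s.
dogwhelks: E/h = 12.8/26.3 = 0.4867 kJ/s.
Since 0.4867 > R, including dogwhelks increases the long-run rate.

Yes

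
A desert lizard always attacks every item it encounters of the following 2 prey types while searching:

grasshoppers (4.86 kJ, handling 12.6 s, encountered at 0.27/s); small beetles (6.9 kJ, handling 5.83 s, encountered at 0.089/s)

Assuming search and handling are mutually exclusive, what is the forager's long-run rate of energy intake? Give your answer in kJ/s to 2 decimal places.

0.39 kJ/s

R = (0.27×4.86 + 0.089×6.9) / (1 + 0.27×12.6 + 0.089×5.83) = 1.926/4.921 = 0.3915 kJ/s.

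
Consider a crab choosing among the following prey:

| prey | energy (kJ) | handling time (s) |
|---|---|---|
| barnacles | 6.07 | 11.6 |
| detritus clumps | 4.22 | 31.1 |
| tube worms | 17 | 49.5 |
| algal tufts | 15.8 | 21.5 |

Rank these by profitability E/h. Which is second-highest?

barnacles

Profitability E/h (kJ/s): barnacles = 6.07/11.6 = 0.523, detritus clumps = 4.22/31.1 = 0.136, tube worms = 17/49.5 = 0.343, algal tufts = 15.8/21.5 = 0.735.
Ranked: algal tufts > barnacles > tube worms > detritus clumps.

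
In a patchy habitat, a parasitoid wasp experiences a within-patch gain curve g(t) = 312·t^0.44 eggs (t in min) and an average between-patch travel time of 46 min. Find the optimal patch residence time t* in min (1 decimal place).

36.1 min

By the marginal value theorem, leave when the instantaneous gain rate g'(t) equals the habitat-wide average g(t)/(T + t).
g'(t) = 0.44·312·t^-0.56. Setting 0.44·312·t^-0.56 = 312·t^0.44/(46+t) gives 0.44(46+t) = t, so 0.56·t = 0.44×46.
t* = 0.44×46/0.56 = 36.14 min.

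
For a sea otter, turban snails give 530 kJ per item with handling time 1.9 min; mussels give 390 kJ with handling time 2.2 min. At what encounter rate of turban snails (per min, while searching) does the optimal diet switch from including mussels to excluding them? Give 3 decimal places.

The zero-one rule: include mussels iff E₂/h₂ > λE₁/(1+λh₁). Equality gives the switch point.
λE₁h₂ = E₂ + λE₂h₁ ⇒ λ = E₂/(E₁h₂ − E₂h₁) = 390/(1166 − 741) = 0.9176 per min.

0.918 per min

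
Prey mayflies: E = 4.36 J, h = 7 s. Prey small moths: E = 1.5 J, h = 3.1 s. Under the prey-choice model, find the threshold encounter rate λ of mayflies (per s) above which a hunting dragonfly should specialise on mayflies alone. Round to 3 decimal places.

0.497 per s

At the threshold, the rate on mayflies alone equals the profitability of small moths: λ·4.36/(1 + λ·7) = 1.5/3.1 = 0.4839.
Rearranging, λ(4.36 − 0.4839×7) = 0.4839, so λ = 0.4839/0.9729 = 0.4973 per s.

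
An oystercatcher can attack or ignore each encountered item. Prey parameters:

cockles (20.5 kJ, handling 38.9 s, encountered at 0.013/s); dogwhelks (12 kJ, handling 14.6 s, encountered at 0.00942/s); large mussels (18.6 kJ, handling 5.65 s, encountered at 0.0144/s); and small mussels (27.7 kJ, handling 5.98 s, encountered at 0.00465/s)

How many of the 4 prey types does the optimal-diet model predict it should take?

E/h in descending order: small mussels 4.63, large mussels 3.29, dogwhelks 0.822, cockles 0.527 kJ/s. The optimal diet is the largest prefix of this list for which every included type satisfies E_i/h_i > R on the types above it.
Rate on top 1: 0.1253. large mussels: 3.29 > 0.1253 → include.
Rate on top 2: 0.3576. dogwhelks: 0.822 > 0.3576 → include.
Rate on top 3: 0.4088. cockles: 0.527 > 0.4088 → include.
Optimal diet: small mussels, large mussels, dogwhelks, cockles — 4 of 4 types.

4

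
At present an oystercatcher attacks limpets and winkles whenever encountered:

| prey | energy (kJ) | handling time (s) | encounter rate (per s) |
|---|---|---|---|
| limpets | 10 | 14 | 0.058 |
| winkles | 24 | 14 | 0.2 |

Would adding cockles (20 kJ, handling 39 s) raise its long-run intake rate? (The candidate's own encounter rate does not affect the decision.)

Current rate: (0.058×10 + 0.2×24)/(1 + 0.058×14 + 0.2×14) = 1.167 kJ/s.
cockles: E/h = 20/39 = 0.5128 kJ/s.
0.5128 < 1.167, so adding cockles would lower the average — exclude it.

No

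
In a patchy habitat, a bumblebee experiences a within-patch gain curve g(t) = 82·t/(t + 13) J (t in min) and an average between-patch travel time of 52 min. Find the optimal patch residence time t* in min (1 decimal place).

Optimal t* satisfies g'(t*) = g(t*)/(T + t*).
g'(t) = 82·13/(t + 13)². Setting 82·13/(t+13)² = 82t/[(t+13)(52+t)] gives 13(52+t) = t(t+13), so t² = 13×52 = 676.
t* = √676 = 26 min.

26.0 min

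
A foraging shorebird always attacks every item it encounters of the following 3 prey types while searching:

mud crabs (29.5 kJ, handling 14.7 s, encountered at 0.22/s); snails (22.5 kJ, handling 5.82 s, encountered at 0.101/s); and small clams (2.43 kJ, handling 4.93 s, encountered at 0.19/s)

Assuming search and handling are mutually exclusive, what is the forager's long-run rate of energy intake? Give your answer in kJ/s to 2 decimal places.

1.60 kJ/s

R = (0.22×29.5 + 0.101×22.5 + 0.19×2.43) / (1 + 0.22×14.7 + 0.101×5.82 + 0.19×4.93) = 9.224/5.759 = 1.602 kJ/s.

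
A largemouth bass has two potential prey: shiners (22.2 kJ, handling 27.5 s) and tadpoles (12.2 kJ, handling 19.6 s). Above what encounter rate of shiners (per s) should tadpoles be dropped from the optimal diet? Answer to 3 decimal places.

Drop tadpoles once their profitability E₂/h₂ falls below the rate achievable on shiners alone: E₂/h₂ = λE₁/(1 + λh₁).
Solve for λ: λE₁h₂ = E₂(1 + λh₁) → λ(E₁h₂ − E₂h₁) = E₂ → λ = E₂/(E₁h₂ − E₂h₁).
λ = 12.2/(22.2×19.6 − 12.2×27.5) = 12.2/99.62 = 0.1225 per s.

0.122 per s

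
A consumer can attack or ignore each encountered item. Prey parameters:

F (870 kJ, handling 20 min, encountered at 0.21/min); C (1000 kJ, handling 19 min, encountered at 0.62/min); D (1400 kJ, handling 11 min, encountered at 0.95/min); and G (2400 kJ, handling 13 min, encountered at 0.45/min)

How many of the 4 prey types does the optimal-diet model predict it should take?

E/h in descending order: G 185, D 127, C 52.6, F 43.5 kJ/min. The optimal diet is the largest prefix of this list for which every included type satisfies E_i/h_i > R on the types above it.
Rate on top 1: 157.7. D: 127 < 157.7 → exclude; stop.
Optimal diet: G — 1 of 4 types.

1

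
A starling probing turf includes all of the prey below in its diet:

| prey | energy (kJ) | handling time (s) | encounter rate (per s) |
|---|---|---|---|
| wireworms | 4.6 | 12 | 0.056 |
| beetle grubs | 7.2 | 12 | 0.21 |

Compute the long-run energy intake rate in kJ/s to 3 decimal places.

0.422 kJ/s

R = (0.056×4.6 + 0.21×7.2) / (1 + 0.056×12 + 0.21×12) = 1.77/4.192 = 0.4221 kJ/s.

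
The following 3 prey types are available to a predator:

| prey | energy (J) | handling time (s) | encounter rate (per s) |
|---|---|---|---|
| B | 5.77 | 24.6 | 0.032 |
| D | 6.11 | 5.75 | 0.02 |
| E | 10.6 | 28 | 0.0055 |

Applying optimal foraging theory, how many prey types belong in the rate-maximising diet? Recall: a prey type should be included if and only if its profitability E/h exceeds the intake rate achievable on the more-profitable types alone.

3

E/h in descending order: D 1.06, E 0.379, B 0.235 J/s. The optimal diet is the largest prefix of this list for which every included type satisfies E_i/h_i > R on the types above it.
Rate on top 1: 0.1096. E: 0.379 > 0.1096 → include.
Rate on top 2: 0.1422. B: 0.235 > 0.1422 → include.
Optimal diet: D, E, B — 3 of 3 types.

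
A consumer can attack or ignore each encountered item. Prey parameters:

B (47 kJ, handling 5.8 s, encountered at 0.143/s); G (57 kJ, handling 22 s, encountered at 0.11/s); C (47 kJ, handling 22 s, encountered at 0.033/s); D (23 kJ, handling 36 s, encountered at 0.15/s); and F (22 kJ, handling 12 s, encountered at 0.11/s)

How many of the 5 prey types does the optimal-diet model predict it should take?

1

Rank by E/h (kJ/s): B 8.1, G 2.59, C 2.14, F 1.83, D 0.639. Include each in turn until the next type's E/h falls below the running intake rate.
Rate on top 1: 3.674. G: 2.59 < 3.674 → exclude; stop.
Optimal diet: B — 1 of 5 types.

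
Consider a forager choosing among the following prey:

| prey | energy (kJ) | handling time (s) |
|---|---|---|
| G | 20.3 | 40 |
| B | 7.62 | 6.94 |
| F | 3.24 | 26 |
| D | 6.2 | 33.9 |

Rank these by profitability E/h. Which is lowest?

F

In descending order of E/h:
B: 7.62/6.94 = 1.1 kJ/s
G: 20.3/40 = 0.508 kJ/s
D: 6.2/33.9 = 0.183 kJ/s
F: 3.24/26 = 0.125 kJ/s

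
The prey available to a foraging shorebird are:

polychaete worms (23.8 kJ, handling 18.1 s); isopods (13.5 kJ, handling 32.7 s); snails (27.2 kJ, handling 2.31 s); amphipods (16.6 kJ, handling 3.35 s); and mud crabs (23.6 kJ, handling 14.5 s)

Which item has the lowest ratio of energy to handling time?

isopods

In descending order of E/h:
snails: 27.2/2.31 = 11.8 kJ/s
amphipods: 16.6/3.35 = 4.96 kJ/s
mud crabs: 23.6/14.5 = 1.63 kJ/s
polychaete worms: 23.8/18.1 = 1.31 kJ/s
isopods: 13.5/32.7 = 0.413 kJ/s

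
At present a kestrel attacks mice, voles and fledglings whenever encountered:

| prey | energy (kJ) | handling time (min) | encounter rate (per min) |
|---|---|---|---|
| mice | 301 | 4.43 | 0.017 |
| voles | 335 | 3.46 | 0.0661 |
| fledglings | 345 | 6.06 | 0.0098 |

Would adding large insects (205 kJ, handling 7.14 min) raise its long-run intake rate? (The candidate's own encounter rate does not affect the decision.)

On mice, voles and fledglings alone, R = ΣλE/(1+Σλh) = 30.64/1.363 = 22.47 kJ/min.
large insects: E/h = 205/7.14 = 28.71 kJ/min.
Since 28.71 > R, including large insects increases the long-run rate.

Yes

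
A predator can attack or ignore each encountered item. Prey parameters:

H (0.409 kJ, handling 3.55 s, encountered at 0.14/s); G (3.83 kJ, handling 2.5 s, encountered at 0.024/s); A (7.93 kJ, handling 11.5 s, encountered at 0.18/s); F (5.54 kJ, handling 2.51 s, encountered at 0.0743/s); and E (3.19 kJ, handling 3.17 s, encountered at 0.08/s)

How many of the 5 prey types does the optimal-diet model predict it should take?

E/h in descending order: F 2.21, G 1.53, E 1.01, A 0.69, H 0.115 kJ/s. The optimal diet is the largest prefix of this list for which every included type satisfies E_i/h_i > R on the types above it.
Rate on top 1: 0.3469. G: 1.53 > 0.3469 → include.
Rate on top 2: 0.404. E: 1.01 > 0.404 → include.
Rate on top 3: 0.5058. A: 0.69 > 0.5058 → include.
Rate on top 4: 0.6123. H: 0.115 < 0.6123 → exclude; stop.
Optimal diet: F, G, E, A — 4 of 5 types.

4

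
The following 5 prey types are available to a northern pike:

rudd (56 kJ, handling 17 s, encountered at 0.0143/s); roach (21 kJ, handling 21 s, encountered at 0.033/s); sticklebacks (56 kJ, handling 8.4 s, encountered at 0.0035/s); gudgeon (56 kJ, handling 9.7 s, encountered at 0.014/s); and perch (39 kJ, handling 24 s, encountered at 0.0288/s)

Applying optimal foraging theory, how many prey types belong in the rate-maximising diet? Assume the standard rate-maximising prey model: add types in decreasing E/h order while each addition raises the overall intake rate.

E/h in descending order: sticklebacks 6.67, gudgeon 5.77, rudd 3.29, perch 1.62, roach 1 kJ/s. The optimal diet is the largest prefix of this list for which every included type satisfies E_i/h_i > R on the types above it.
Rate on top 1: 0.1904. gudgeon: 5.77 > 0.1904 → include.
Rate on top 2: 0.8411. rudd: 3.29 > 0.8411 → include.
Rate on top 3: 1.265. perch: 1.62 > 1.265 → include.
Rate on top 4: 1.383. roach: 1 < 1.383 → exclude; stop.
Optimal diet: sticklebacks, gudgeon, rudd, perch — 4 of 5 types.

4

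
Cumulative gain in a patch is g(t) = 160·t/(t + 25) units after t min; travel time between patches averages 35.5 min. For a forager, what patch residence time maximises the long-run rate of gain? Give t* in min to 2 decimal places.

By the marginal value theorem, leave when the instantaneous gain rate g'(t) equals the habitat-wide average g(t)/(T + t).
g'(t) = 160·25/(t + 25)². Setting 160·25/(t+25)² = 160t/[(t+25)(35.5+t)] gives 25(35.5+t) = t(t+25), so t² = 25×35.5 = 887.5.
t* = √887.5 = 29.79 min.

29.79 min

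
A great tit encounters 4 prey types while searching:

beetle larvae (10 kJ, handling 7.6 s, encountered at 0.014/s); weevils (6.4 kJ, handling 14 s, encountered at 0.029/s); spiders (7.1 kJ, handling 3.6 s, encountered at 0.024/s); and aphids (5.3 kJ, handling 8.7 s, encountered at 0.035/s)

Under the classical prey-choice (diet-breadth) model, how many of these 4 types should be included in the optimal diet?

4

Profitabilities (E/h, kJ/s): spiders 1.97, beetle larvae 1.32, aphids 0.609, weevils 0.457. Add prey in this order while the next type's profitability exceeds the intake rate on those already taken.
Rate on top 1: 0.1568. beetle larvae: 1.32 > 0.1568 → include.
Rate on top 2: 0.2602. aphids: 0.609 > 0.2602 → include.
Rate on top 3: 0.3312. weevils: 0.457 > 0.3312 → include.
Optimal diet: spiders, beetle larvae, aphids, weevils — 4 of 4 types.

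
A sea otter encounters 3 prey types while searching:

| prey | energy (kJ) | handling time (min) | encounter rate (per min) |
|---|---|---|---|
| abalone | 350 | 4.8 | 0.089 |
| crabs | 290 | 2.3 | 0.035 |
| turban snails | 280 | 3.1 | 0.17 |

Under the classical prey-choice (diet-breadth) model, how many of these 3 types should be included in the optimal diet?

Profitabilities (E/h, kJ/min): crabs 126, turban snails 90.3, abalone 72.9. Add prey in this order while the next type's profitability exceeds the intake rate on those already taken.
Rate on top 1: 9.394. turban snails: 90.3 > 9.394 → include.
Rate on top 2: 35.93. abalone: 72.9 > 35.93 → include.
Optimal diet: crabs, turban snails, abalone — 3 of 3 types.

3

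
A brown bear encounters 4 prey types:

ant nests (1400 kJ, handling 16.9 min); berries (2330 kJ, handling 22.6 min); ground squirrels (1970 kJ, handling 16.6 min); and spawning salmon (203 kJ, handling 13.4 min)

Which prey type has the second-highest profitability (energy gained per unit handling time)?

Profitability E/h (kJ/min): ant nests = 1400/16.9 = 82.8, berries = 2330/22.6 = 103, ground squirrels = 1970/16.6 = 119, spawning salmon = 203/13.4 = 15.1.
Ranked: ground squirrels > berries > ant nests > spawning salmon.

berries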